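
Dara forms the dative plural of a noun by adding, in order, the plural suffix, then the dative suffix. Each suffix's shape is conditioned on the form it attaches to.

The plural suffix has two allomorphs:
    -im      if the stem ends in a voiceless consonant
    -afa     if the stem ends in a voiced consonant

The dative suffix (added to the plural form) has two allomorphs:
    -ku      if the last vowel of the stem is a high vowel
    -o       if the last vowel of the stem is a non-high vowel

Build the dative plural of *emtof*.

*emtof* — final consonant /f/ (voiceless) → -im → *emtofim*.
The plural form *emtofim* — last vowel /i/ (a high vowel) → -ku → *emtofimku*.

emtofimku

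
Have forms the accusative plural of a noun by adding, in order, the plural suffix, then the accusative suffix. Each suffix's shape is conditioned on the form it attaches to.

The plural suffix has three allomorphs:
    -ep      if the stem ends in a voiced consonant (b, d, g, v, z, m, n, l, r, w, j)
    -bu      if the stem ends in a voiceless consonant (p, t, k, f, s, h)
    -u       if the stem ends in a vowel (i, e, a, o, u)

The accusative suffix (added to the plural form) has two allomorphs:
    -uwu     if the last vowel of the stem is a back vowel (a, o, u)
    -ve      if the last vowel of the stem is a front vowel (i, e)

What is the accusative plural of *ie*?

ieuuwu

*ie* — final sound /e/ (a vowel) → -u → *ieu*.
Since the last vowel of the plural form *ieu* is /u/ (a back vowel), it takes -uwu, giving *ieuuwu*.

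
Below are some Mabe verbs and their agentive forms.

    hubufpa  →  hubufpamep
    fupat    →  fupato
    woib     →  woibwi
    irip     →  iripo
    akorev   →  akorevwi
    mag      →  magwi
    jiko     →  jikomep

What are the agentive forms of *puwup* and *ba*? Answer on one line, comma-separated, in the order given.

The alternation tracks the final sound of the stem — -o when the stem ends in a voiceless consonant (*fupat*, *irip*); -wi when the stem ends in a voiced consonant (*woib*, *akorev*, *mag*); -mep when the stem ends in a vowel (*hubufpa*, *jiko*).
Since the final sound of *puwup* is /p/ (a voiceless consonant), it takes -o, giving *puwupo*.
The final sound of *ba* is /a/, which is a vowel, so the suffix is -mep, giving *bamep*.

puwupo, bamep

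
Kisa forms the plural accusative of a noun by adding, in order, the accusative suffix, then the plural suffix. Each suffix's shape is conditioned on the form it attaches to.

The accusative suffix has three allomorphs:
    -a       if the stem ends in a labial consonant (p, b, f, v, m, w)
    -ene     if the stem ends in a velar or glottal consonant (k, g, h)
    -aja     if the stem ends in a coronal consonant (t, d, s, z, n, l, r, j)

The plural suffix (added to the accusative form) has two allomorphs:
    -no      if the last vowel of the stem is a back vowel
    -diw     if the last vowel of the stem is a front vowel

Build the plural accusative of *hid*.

hidajano

*hid* — final consonant /d/ (coronal) → -aja → *hidaja*.
The last vowel of the accusative form *hidaja* is /a/, which is a back vowel, so the plural suffix is -no, giving *hidajano*.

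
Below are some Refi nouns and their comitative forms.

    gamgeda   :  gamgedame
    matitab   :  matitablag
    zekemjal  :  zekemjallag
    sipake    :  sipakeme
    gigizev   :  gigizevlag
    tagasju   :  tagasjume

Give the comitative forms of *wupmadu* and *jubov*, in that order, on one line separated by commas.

Looking at the final sound of each stem: -lag when the stem ends in a consonant (*matitab*, *zekemjal*, *gigizev*); -me when the stem ends in a vowel (*gamgeda*, *sipake*, *tagasju*).
*wupmadu* — final sound /u/ (a vowel) → -me → *wupmadume*.
*jubov* — final sound /v/ (a consonant) → -lag → *jubovlag*.

wupmadume, jubovlag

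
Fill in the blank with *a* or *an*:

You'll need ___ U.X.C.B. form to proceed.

The indefinite article is chosen by the initial *sound* of the following word, not its spelling.
The initialism *U.X.C.B.* is read letter by letter; the first letter, U, is pronounced /juː/, which begins with a consonant sound.
So the article is *a*: You'll need a U.X.C.B. form to proceed.

a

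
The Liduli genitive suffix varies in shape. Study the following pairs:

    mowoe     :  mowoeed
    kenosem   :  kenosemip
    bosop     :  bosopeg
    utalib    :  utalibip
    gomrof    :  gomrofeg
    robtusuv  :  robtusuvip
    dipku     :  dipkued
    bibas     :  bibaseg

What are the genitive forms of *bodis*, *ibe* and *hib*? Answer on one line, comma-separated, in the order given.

bodiseg, ibeed, hibip

The pattern is voicing of the final sound: -eg when the stem ends in a voiceless consonant (*bosop*, *gomrof*, *bibas*); -ip when the stem ends in a voiced consonant (*kenosem*, *utalib*, *robtusuv*); -ed when the stem ends in a vowel (*mowoe*, *dipku*).
The final sound of *bodis* is /s/, which is a voiceless consonant, so the suffix is -eg, giving *bodiseg*.
*ibe* — final sound /e/ (a vowel) → -ed → *ibeed*.
The final sound of *hib* is /b/, which is a voiced consonant, so the suffix is -ip, giving *hibip*.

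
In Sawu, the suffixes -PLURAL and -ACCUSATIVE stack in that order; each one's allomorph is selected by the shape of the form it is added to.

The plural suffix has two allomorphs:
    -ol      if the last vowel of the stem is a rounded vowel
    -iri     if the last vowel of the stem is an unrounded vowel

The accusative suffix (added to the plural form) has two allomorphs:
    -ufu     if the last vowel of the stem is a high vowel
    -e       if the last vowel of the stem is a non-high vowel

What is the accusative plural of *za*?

The last vowel of *za* is /a/, which is an unrounded vowel, so the plural suffix is -iri, giving *zairi*.
The plural form *zairi* — last vowel /i/ (a high vowel) → -ufu → *zairiufu*.

zairiufu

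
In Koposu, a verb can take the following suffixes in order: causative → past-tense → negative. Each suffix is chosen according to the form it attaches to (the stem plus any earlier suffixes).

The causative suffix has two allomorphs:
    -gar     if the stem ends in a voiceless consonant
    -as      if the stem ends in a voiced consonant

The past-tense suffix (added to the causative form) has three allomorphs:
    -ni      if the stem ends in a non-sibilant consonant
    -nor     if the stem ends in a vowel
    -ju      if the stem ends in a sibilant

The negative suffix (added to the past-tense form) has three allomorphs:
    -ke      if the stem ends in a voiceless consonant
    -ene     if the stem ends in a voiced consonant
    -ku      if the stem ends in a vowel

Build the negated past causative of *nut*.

nutgarniku

*nut* — final consonant /t/ (voiceless) → -gar → *nutgar*.
The final sound of the causative form *nutgar* is /r/, which is a non-sibilant consonant, so the past-tense suffix is -ni, giving *nutgarni*.
Since the final sound of the past-tense form *nutgarni* is /i/ (a vowel), it takes -ku, giving *nutgarniku*.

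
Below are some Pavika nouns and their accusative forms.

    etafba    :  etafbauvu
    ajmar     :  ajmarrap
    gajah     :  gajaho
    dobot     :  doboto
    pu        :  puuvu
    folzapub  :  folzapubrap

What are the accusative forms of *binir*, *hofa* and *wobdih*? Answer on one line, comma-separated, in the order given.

binirrap, hofauvu, wobdiho

The alternation tracks the final sound of the stem — -o when the stem ends in a voiceless consonant (*gajah*, *dobot*); -rap when the stem ends in a voiced consonant (*ajmar*, *folzapub*); -uvu when the stem ends in a vowel (*etafba*, *pu*).
Since the final sound of *binir* is /r/ (a voiced consonant), it takes -rap, giving *binirrap*.
*hofa*: final sound = /a/, a vowel → -uvu → *hofauvu*.
The final sound of *wobdih* is /h/, which is a voiceless consonant, so the suffix is -o, giving *wobdiho*.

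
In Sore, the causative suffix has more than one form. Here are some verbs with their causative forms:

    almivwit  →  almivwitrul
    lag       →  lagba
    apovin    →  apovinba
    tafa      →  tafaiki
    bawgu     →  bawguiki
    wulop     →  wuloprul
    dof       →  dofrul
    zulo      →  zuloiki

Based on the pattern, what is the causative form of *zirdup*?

The alternation tracks the final sound of the stem — -rul when the stem ends in a voiceless consonant (*almivwit*, *wulop*, *dof*); -ba when the stem ends in a voiced consonant (*lag*, *apovin*); -iki when the stem ends in a vowel (*tafa*, *bawgu*, *zulo*).
*zirdup*: final sound = /p/, a voiceless consonant → -rul → *zirduprul*.

zirduprul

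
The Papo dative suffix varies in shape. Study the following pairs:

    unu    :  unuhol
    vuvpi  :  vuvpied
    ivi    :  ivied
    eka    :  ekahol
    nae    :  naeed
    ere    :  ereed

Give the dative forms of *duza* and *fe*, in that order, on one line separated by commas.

The alternation tracks the last vowel of the stem — -ed when the last vowel of the stem is a front vowel (*vuvpi*, *ivi*, *nae*, *ere*); -hol when the last vowel of the stem is a back vowel (*unu*, *eka*).
The last vowel of *duza* is /a/, which is a back vowel, so the suffix is -hol, giving *duzahol*.
The last vowel of *fe* is /e/, which is a front vowel, so the suffix is -ed, giving *feed*.

duzahol, feed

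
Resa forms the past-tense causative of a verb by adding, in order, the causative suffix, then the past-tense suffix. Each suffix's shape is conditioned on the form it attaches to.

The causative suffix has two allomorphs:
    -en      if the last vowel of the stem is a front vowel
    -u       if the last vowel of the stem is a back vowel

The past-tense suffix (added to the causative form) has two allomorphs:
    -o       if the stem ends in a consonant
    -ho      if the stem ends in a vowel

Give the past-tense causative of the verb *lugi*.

*lugi*: last vowel = /i/, a front vowel → -en → *lugien*.
Since the final sound of the causative form *lugien* is /n/ (a consonant), it takes -o, giving *lugieno*.

lugieno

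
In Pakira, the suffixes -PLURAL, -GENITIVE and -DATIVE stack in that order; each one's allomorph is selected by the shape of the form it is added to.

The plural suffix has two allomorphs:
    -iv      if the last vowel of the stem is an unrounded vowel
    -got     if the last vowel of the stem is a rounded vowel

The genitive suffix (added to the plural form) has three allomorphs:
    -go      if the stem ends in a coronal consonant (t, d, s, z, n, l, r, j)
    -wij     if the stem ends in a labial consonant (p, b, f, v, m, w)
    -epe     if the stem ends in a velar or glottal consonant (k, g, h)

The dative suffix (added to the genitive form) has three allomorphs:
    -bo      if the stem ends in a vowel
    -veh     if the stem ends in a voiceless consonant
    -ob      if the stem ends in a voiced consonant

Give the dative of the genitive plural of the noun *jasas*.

jasasivwijob

*jasas* — last vowel /a/ (an unrounded vowel) → -iv → *jasasiv*.
The final consonant of the plural form *jasasiv* is /v/, which is labial, so the genitive suffix is -wij, giving *jasasivwij*.
The genitive form *jasasivwij*: final sound = /j/, a voiced consonant → -ob → *jasasivwijob*.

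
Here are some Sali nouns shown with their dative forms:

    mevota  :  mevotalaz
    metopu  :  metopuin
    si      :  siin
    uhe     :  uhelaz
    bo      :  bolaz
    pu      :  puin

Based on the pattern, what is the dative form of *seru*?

The suffix is conditioned by the last vowel: -in when the last vowel of the stem is a high vowel (*metopu*, *si*, *pu*); -laz when the last vowel of the stem is a non-high vowel (*mevota*, *uhe*, *bo*).
*seru*: last vowel = /u/, a high vowel → -in → *seruin*.

seruin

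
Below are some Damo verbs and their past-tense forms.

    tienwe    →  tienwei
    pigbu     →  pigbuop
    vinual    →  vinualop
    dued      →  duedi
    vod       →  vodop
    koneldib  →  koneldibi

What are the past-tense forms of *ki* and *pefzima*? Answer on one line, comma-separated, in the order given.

The suffix is conditioned by the last vowel: -i when the last vowel of the stem is a front vowel (*tienwe*, *dued*, *koneldib*); -op when the last vowel of the stem is a back vowel (*pigbu*, *vinual*, *vod*).
Since the last vowel of *ki* is /i/ (a front vowel), it takes -i, giving *kii*.
*pefzima* — last vowel /a/ (a back vowel) → -op → *pefzimaop*.

kii, pefzimaop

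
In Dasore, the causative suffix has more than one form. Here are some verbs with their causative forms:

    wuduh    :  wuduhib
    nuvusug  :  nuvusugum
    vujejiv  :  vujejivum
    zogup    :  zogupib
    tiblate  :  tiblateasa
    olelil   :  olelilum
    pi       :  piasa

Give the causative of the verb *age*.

ageasa

The alternation tracks the final sound of the stem — -ib when the stem ends in a voiceless consonant (*wuduh*, *zogup*); -um when the stem ends in a voiced consonant (*nuvusug*, *vujejiv*, *olelil*); -asa when the stem ends in a vowel (*tiblate*, *pi*).
The final sound of *age* is /e/, which is a vowel, so the suffix is -asa, giving *ageasa*.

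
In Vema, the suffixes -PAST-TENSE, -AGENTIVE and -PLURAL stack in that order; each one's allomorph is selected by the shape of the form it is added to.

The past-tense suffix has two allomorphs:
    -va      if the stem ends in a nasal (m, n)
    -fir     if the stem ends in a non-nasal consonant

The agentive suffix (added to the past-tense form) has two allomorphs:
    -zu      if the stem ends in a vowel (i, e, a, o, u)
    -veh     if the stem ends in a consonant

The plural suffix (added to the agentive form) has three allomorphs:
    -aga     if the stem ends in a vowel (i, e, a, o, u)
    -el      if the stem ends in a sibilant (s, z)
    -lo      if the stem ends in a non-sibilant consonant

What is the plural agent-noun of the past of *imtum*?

imtumvazuaga

*imtum*: final consonant = /m/, a nasal → -va → *imtumva*.
Since the final sound of the past-tense form *imtumva* is /a/ (a vowel), it takes -zu, giving *imtumvazu*.
The agentive form *imtumvazu*: final sound = /u/, a vowel → -aga → *imtumvazuaga*.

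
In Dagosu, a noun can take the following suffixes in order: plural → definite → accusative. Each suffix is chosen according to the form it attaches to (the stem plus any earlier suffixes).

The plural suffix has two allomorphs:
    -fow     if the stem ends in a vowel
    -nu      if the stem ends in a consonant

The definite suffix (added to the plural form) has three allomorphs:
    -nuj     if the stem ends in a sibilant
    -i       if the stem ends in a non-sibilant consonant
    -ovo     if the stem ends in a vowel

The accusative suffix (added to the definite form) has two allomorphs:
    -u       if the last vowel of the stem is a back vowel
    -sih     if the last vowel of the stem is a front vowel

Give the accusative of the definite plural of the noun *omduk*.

*omduk* — final sound /k/ (a consonant) → -nu → *omduknu*.
The final sound of the plural form *omduknu* is /u/, which is a vowel, so the definite suffix is -ovo, giving *omduknuovo*.
The definite form *omduknuovo*: last vowel = /o/, a back vowel → -u → *omduknuovou*.

omduknuovou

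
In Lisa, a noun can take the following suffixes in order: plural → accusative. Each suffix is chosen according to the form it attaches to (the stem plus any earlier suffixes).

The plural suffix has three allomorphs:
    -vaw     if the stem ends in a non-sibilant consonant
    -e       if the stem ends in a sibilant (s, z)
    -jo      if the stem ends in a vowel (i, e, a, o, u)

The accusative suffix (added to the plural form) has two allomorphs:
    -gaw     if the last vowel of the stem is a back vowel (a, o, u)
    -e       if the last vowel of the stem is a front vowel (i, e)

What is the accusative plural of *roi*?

roijogaw

The final sound of *roi* is /i/, which is a vowel, so the plural suffix is -jo, giving *roijo*.
Since the last vowel of the plural form *roijo* is /o/ (a back vowel), it takes -gaw, giving *roijogaw*.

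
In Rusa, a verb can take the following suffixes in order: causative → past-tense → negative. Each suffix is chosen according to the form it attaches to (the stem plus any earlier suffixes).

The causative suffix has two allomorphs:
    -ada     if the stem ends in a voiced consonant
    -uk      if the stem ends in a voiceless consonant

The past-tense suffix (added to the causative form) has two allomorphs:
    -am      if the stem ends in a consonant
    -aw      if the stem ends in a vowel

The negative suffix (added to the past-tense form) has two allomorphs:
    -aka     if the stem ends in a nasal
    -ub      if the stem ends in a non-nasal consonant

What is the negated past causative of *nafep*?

nafepukamaka

*nafep* — final consonant /p/ (voiceless) → -uk → *nafepuk*.
The final sound of the causative form *nafepuk* is /k/, which is a consonant, so the past-tense suffix is -am, giving *nafepukam*.
Since the final consonant of the past-tense form *nafepukam* is /m/ (a nasal), it takes -aka, giving *nafepukamaka*.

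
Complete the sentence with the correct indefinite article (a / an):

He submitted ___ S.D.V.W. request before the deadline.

an

The indefinite article is chosen by the initial *sound* of the following word, not its spelling.
The initialism *S.D.V.W.* is read letter by letter; the first letter, S, is pronounced /ɛs/, which begins with a vowel sound.
So the article is *an*: He submitted an S.D.V.W. request before the deadline.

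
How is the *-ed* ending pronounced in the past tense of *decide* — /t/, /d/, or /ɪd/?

/ɪd/

The stem *decide* ends in /t/ or /d/.
The -ed suffix is realized as /ɪd/ after /t, d/; as /t/ after other voiceless consonants; and as /d/ after other voiced sounds.
So -ed on *decide* is pronounced /ɪd/.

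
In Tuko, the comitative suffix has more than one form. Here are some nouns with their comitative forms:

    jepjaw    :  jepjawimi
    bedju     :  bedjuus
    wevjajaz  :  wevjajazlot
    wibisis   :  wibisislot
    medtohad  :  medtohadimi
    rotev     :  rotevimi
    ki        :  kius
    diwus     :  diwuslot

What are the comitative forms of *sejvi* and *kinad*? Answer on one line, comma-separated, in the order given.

sejvius, kinadimi

The alternation tracks the final sound of the stem — -lot when the stem ends in a sibilant (*wevjajaz*, *wibisis*, *diwus*); -imi when the stem ends in a non-sibilant consonant (*jepjaw*, *medtohad*, *rotev*); -us when the stem ends in a vowel (*bedju*, *ki*).
Since the final sound of *sejvi* is /i/ (a vowel), it takes -us, giving *sejvius*.
Since the final sound of *kinad* is /d/ (a non-sibilant consonant), it takes -imi, giving *kinadimi*.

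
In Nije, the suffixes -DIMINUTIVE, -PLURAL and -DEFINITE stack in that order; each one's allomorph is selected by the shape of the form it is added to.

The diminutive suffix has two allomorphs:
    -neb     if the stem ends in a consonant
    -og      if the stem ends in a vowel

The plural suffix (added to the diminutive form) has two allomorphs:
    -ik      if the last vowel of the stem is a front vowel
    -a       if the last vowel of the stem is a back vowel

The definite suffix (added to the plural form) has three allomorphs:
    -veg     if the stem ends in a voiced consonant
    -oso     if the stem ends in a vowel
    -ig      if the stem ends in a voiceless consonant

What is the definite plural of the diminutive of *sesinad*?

sesinadnebikig

*sesinad* — final sound /d/ (a consonant) → -neb → *sesinadneb*.
The diminutive form *sesinadneb*: last vowel = /e/, a front vowel → -ik → *sesinadnebik*.
The final sound of the plural form *sesinadnebik* is /k/, which is a voiceless consonant, so the definite suffix is -ig, giving *sesinadnebikig*.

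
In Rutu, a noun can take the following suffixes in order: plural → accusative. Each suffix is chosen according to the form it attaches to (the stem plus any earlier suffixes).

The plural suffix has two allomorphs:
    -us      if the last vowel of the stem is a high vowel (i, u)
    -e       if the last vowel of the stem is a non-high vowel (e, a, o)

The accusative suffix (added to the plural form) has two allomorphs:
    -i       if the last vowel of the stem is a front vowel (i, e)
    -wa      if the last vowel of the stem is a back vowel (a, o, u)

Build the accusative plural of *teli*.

teliuswa

The last vowel of *teli* is /i/, which is a high vowel, so the plural suffix is -us, giving *telius*.
The last vowel of the plural form *telius* is /u/, which is a back vowel, so the accusative suffix is -wa, giving *teliuswa*.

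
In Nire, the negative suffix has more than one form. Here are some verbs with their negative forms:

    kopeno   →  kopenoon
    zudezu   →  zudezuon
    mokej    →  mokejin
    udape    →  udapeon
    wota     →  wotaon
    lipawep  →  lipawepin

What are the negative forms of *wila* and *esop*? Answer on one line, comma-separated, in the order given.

wilaon, esopin

The alternation tracks the final sound of the stem — -in when the stem ends in a consonant (*mokej*, *lipawep*); -on when the stem ends in a vowel (*kopeno*, *zudezu*, *udape*, *wota*).
*wila*: final sound = /a/, a vowel → -on → *wilaon*.
*esop*: final sound = /p/, a consonant → -in → *esopin*.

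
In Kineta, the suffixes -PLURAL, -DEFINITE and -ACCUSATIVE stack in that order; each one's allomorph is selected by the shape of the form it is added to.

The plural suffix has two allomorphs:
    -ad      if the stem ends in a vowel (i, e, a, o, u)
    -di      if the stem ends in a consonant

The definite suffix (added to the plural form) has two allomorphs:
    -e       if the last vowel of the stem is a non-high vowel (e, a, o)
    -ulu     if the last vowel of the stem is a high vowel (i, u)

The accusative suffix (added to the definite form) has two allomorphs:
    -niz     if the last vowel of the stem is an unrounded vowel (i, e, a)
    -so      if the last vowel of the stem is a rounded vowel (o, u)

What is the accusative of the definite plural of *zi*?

ziadeniz

*zi*: final sound = /i/, a vowel → -ad → *ziad*.
The last vowel of the plural form *ziad* is /a/, which is a non-high vowel, so the definite suffix is -e, giving *ziade*.
The last vowel of the definite form *ziade* is /e/, which is an unrounded vowel, so the accusative suffix is -niz, giving *ziadeniz*.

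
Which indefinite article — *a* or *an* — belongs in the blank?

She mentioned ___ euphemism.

a

The indefinite article is chosen by the initial *sound* of the following word, not its spelling.
*euphemism* begins with the sound /juː/ (eu pronounced /juː/) — a consonant sound.
So the article is *a*: She mentioned a euphemism.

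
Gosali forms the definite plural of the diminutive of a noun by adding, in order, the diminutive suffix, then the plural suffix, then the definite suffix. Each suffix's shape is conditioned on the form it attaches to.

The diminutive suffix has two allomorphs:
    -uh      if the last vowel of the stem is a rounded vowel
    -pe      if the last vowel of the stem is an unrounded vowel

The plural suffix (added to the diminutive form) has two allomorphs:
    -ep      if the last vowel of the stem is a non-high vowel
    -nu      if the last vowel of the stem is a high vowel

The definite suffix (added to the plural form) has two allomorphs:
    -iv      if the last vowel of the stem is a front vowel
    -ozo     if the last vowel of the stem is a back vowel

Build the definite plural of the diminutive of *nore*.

The last vowel of *nore* is /e/, which is an unrounded vowel, so the diminutive suffix is -pe, giving *norepe*.
The diminutive form *norepe*: last vowel = /e/, a non-high vowel → -ep → *norepeep*.
The last vowel of the plural form *norepeep* is /e/, which is a front vowel, so the definite suffix is -iv, giving *norepeepiv*.

norepeepiv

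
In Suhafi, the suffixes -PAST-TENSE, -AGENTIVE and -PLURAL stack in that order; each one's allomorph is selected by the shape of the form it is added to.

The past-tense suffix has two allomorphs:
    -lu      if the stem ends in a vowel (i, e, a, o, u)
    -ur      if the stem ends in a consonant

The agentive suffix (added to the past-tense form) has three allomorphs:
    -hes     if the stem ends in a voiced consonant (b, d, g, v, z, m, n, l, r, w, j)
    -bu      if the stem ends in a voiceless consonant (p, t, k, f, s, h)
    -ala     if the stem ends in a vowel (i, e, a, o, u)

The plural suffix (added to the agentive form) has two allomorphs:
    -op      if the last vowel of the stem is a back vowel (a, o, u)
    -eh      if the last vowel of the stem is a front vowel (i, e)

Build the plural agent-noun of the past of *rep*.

repurheseh

The final sound of *rep* is /p/, which is a consonant, so the past-tense suffix is -ur, giving *repur*.
The past-tense form *repur* — final sound /r/ (a voiced consonant) → -hes → *repurhes*.
Since the last vowel of the agentive form *repurhes* is /e/ (a front vowel), it takes -eh, giving *repurheseh*.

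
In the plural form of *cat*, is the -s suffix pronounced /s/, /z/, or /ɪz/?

/s/

The stem *cat* ends in a voiceless non-sibilant consonant.
The plural suffix surfaces as /ɪz/ after sibilants, /s/ after other voiceless consonants, and /z/ after other voiced sounds.
So the plural -s on *cat* is pronounced /s/.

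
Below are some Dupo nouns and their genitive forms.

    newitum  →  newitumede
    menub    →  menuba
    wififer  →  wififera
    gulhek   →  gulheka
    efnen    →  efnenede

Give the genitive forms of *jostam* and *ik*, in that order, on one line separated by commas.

jostamede, ika

The alternation tracks the final consonant of the stem — -ede when the stem ends in a nasal (*newitum*, *efnen*); -a when the stem ends in a non-nasal consonant (*menub*, *wififer*, *gulhek*).
*jostam* — final consonant /m/ (a nasal) → -ede → *jostamede*.
*ik* — final consonant /k/ (non-nasal) → -a → *ika*.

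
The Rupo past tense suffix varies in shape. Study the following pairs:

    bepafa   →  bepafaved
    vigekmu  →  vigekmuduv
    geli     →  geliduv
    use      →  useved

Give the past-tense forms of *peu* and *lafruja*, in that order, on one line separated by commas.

The suffix is conditioned by the last vowel: -duv when the last vowel of the stem is a high vowel (*vigekmu*, *geli*); -ved when the last vowel of the stem is a non-high vowel (*bepafa*, *use*).
*peu* — last vowel /u/ (a high vowel) → -duv → *peuduv*.
*lafruja* — last vowel /a/ (a non-high vowel) → -ved → *lafrujaved*.

peuduv, lafrujaved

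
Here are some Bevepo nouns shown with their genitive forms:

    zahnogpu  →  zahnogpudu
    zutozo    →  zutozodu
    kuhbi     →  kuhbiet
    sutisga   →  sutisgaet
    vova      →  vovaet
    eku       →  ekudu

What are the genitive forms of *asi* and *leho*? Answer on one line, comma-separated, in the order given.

asiet, lehodu

Looking at the last vowel of each stem: -du when the last vowel of the stem is a rounded vowel (*zahnogpu*, *zutozo*, *eku*); -et when the last vowel of the stem is an unrounded vowel (*kuhbi*, *sutisga*, *vova*).
*asi*: last vowel = /i/, an unrounded vowel → -et → *asiet*.
The last vowel of *leho* is /o/, which is a rounded vowel, so the suffix is -du, giving *lehodu*.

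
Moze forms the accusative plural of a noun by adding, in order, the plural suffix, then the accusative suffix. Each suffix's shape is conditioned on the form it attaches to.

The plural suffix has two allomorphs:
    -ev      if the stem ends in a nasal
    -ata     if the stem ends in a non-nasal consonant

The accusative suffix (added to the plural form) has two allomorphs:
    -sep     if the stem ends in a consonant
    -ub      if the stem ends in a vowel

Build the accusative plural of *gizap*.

*gizap*: final consonant = /p/, non-nasal → -ata → *gizapata*.
The plural form *gizapata* — final sound /a/ (a vowel) → -ub → *gizapataub*.

gizapataub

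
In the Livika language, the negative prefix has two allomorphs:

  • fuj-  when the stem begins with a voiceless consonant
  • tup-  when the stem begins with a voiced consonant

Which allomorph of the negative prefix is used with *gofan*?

*gofan*: first consonant = /g/, voiced → tup-.

tup-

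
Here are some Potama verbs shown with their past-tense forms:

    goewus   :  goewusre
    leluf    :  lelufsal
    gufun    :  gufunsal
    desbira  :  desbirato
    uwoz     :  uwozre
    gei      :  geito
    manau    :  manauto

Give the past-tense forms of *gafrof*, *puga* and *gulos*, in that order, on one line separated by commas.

The alternation tracks the final sound of the stem — -re when the stem ends in a sibilant (*goewus*, *uwoz*); -sal when the stem ends in a non-sibilant consonant (*leluf*, *gufun*); -to when the stem ends in a vowel (*desbira*, *gei*, *manau*).
*gafrof* — final sound /f/ (a non-sibilant consonant) → -sal → *gafrofsal*.
*puga* — final sound /a/ (a vowel) → -to → *pugato*.
The final sound of *gulos* is /s/, which is a sibilant, so the suffix is -re, giving *gulosre*.

gafrofsal, pugato, gulosre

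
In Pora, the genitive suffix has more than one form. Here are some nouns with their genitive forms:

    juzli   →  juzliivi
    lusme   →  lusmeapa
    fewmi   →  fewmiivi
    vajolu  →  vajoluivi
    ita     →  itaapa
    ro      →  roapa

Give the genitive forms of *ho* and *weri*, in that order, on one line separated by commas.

The alternation tracks the last vowel of the stem — -ivi when the last vowel of the stem is a high vowel (*juzli*, *fewmi*, *vajolu*); -apa when the last vowel of the stem is a non-high vowel (*lusme*, *ita*, *ro*).
*ho*: last vowel = /o/, a non-high vowel → -apa → *hoapa*.
Since the last vowel of *weri* is /i/ (a high vowel), it takes -ivi, giving *weriivi*.

hoapa, weriivi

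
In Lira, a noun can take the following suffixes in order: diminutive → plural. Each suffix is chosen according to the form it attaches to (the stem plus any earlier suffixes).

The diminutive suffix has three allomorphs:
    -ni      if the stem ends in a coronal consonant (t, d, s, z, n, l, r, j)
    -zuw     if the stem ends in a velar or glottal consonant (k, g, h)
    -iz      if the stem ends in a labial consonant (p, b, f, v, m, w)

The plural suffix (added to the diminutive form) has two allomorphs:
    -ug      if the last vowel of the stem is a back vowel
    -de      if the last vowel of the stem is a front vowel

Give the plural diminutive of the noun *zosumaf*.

*zosumaf* — final consonant /f/ (labial) → -iz → *zosumafiz*.
The last vowel of the diminutive form *zosumafiz* is /i/, which is a front vowel, so the plural suffix is -de, giving *zosumafizde*.

zosumafizde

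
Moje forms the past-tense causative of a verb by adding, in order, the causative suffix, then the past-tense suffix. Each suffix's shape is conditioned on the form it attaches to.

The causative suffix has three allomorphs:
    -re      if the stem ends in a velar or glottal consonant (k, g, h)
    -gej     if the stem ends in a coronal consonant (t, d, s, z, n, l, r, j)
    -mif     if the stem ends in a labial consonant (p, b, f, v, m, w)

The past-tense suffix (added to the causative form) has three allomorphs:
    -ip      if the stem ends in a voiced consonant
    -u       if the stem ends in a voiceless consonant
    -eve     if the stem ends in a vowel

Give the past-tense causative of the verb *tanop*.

*tanop* — final consonant /p/ (labial) → -mif → *tanopmif*.
The final sound of the causative form *tanopmif* is /f/, which is a voiceless consonant, so the past-tense suffix is -u, giving *tanopmifu*.

tanopmifu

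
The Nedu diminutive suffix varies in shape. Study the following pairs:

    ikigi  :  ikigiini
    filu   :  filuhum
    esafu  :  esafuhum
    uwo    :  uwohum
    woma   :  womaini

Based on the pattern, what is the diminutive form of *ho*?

Looking at the last vowel of each stem: -hum when the last vowel of the stem is a rounded vowel (*filu*, *esafu*, *uwo*); -ini when the last vowel of the stem is an unrounded vowel (*ikigi*, *woma*).
The last vowel of *ho* is /o/, which is a rounded vowel, so the suffix is -hum, giving *hohum*.

hohum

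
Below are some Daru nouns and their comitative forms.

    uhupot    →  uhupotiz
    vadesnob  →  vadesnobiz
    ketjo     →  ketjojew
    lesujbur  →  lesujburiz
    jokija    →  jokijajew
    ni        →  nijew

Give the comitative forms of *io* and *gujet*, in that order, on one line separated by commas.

iojew, gujetiz

The alternation tracks the final sound of the stem — -iz when the stem ends in a consonant (*uhupot*, *vadesnob*, *lesujbur*); -jew when the stem ends in a vowel (*ketjo*, *jokija*, *ni*).
The final sound of *io* is /o/, which is a vowel, so the suffix is -jew, giving *iojew*.
*gujet* — final sound /t/ (a consonant) → -iz → *gujetiz*.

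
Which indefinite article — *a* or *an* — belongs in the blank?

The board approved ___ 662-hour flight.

The indefinite article is chosen by the initial *sound* of the following word, not its spelling.
The number *662* is spoken "six hundred …", beginning with /sɪks/ — a consonant sound.
So the article is *a*: The board approved a 662-hour flight.

a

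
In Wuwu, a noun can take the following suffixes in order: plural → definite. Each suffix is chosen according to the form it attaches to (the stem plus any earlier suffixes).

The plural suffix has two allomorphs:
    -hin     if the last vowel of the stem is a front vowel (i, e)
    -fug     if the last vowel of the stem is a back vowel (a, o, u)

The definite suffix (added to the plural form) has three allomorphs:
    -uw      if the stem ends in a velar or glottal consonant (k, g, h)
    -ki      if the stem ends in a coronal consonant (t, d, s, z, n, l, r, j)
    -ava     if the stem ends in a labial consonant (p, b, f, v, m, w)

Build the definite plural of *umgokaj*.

*umgokaj*: last vowel = /a/, a back vowel → -fug → *umgokajfug*.
The final consonant of the plural form *umgokajfug* is /g/, which is velar/glottal, so the definite suffix is -uw, giving *umgokajfuguw*.

umgokajfuguw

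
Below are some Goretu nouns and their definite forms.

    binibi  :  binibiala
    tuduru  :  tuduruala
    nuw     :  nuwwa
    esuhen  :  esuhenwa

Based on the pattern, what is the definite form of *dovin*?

dovinwa

The alternation tracks the final sound of the stem — -wa when the stem ends in a consonant (*nuw*, *esuhen*); -ala when the stem ends in a vowel (*binibi*, *tuduru*).
Since the final sound of *dovin* is /n/ (a consonant), it takes -wa, giving *dovinwa*.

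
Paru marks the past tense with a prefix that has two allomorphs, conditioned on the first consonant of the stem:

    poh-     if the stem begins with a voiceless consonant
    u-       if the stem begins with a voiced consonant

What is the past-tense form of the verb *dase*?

The first consonant of *dase* is /d/, which is voiced, so the prefix is u-, giving *udase*.

udase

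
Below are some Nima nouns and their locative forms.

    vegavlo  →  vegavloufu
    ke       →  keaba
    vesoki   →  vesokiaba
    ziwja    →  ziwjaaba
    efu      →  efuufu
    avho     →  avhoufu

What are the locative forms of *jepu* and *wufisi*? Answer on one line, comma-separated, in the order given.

The alternation tracks the last vowel of the stem — -ufu when the last vowel of the stem is a rounded vowel (*vegavlo*, *efu*, *avho*); -aba when the last vowel of the stem is an unrounded vowel (*ke*, *vesoki*, *ziwja*).
*jepu*: last vowel = /u/, a rounded vowel → -ufu → *jepuufu*.
*wufisi* — last vowel /i/ (an unrounded vowel) → -aba → *wufisiaba*.

jepuufu, wufisiaba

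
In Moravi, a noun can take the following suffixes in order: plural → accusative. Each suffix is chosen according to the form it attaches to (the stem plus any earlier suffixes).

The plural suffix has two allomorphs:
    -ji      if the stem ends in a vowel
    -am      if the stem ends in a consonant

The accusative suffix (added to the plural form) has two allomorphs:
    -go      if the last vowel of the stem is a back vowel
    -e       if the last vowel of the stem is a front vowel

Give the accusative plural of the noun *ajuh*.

*ajuh* — final sound /h/ (a consonant) → -am → *ajuham*.
Since the last vowel of the plural form *ajuham* is /a/ (a back vowel), it takes -go, giving *ajuhamgo*.

ajuhamgo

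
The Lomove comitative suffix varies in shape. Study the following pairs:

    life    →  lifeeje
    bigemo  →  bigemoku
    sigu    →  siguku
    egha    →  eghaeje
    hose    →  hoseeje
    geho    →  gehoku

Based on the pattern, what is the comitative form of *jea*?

The suffix is conditioned by the last vowel: -ku when the last vowel of the stem is a rounded vowel (*bigemo*, *sigu*, *geho*); -eje when the last vowel of the stem is an unrounded vowel (*life*, *egha*, *hose*).
*jea*: last vowel = /a/, an unrounded vowel → -eje → *jeaeje*.

jeaeje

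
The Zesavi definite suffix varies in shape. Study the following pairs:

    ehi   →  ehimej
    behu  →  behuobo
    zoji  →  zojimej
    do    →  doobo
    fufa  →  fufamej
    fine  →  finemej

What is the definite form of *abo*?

Looking at the last vowel of each stem: -obo when the last vowel of the stem is a rounded vowel (*behu*, *do*); -mej when the last vowel of the stem is an unrounded vowel (*ehi*, *zoji*, *fufa*, *fine*).
*abo* — last vowel /o/ (a rounded vowel) → -obo → *aboobo*.

aboobo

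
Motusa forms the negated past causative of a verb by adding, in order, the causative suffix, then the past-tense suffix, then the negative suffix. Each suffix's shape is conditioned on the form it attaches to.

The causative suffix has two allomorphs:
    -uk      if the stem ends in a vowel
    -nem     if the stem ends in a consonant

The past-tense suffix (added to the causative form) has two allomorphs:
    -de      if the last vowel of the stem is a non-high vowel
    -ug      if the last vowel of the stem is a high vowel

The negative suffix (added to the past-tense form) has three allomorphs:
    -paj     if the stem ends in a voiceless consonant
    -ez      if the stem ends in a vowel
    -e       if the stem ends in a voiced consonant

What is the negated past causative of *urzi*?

urziukuge

Since the final sound of *urzi* is /i/ (a vowel), it takes -uk, giving *urziuk*.
The last vowel of the causative form *urziuk* is /u/, which is a high vowel, so the past-tense suffix is -ug, giving *urziukug*.
Since the final sound of the past-tense form *urziukug* is /g/ (a voiced consonant), it takes -e, giving *urziukuge*.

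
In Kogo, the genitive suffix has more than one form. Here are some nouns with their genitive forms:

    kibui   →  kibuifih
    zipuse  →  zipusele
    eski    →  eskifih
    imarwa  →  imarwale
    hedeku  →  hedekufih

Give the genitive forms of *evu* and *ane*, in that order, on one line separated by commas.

Looking at the last vowel of each stem: -fih when the last vowel of the stem is a high vowel (*kibui*, *eski*, *hedeku*); -le when the last vowel of the stem is a non-high vowel (*zipuse*, *imarwa*).
The last vowel of *evu* is /u/, which is a high vowel, so the suffix is -fih, giving *evufih*.
The last vowel of *ane* is /e/, which is a non-high vowel, so the suffix is -le, giving *anele*.

evufih, anele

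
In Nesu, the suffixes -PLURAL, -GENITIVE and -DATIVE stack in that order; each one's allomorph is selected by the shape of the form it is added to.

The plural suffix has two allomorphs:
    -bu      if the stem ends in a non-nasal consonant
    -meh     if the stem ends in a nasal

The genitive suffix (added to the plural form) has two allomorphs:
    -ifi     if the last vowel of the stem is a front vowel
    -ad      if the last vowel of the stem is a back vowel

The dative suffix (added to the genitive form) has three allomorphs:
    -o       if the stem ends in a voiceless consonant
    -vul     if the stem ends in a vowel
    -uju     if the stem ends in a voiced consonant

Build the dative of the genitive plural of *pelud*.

The final consonant of *pelud* is /d/, which is non-nasal, so the plural suffix is -bu, giving *peludbu*.
The plural form *peludbu*: last vowel = /u/, a back vowel → -ad → *peludbuad*.
The genitive form *peludbuad* — final sound /d/ (a voiced consonant) → -uju → *peludbuaduju*.

peludbuaduju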